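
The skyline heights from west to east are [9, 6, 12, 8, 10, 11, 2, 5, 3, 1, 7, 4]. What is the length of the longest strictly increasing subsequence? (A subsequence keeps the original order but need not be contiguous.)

4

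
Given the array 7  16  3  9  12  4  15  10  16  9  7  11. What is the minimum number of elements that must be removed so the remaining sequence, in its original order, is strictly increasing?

7

Fewest deletions = n − (longest strictly increasing subsequence).
Patience tails:
7 → extends → [7]
16 → extends → [7, 16]
3 → replaces 7 → [3, 16]
9 → replaces 16 → [3, 9]
12 → extends → [3, 9, 12]
4 → replaces 9 → [3, 4, 12]
15 → extends → [3, 4, 12, 15]
10 → replaces 12 → [3, 4, 10, 15]
16 → extends → [3, 4, 10, 15, 16]
9 → replaces 10 → [3, 4, 9, 15, 16]
7 → replaces 9 → [3, 4, 7, 15, 16]
11 → replaces 15 → [3, 4, 7, 11, 16]
Longest strictly increasing subsequence has length 5, so deletions = 12 − 5 = 7.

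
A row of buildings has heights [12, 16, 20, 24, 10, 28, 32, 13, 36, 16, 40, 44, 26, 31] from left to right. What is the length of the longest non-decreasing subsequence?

Let dp[i] be the length of the longest such subsequence ending at index i:
i:      1  2  3  4  5  6  7  8  9 10 11 12 13 14
a[i]:  12 16 20 24 10 28 32 13 36 16 40 44 26 31
dp:     1  2  3  4  1  5  6  2  7  3  8  9  5  6
Maximum dp value is 9.

9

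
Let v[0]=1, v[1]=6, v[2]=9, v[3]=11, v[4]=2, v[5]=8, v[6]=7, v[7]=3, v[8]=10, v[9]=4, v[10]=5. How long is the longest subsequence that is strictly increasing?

5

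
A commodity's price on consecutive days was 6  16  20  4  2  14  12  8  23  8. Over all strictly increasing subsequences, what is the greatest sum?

Let S[i] be the best sum of a strictly increasing subsequence ending at i:
i:      1  2  3  4  5  6  7  8  9 10
a[i]:   6 16 20  4  2 14 12  8 23  8
S:      6 22 42  4  2 20 18 14 65 14
Maximum is 65 (e.g. 6 + 16 + 20 + 23).

65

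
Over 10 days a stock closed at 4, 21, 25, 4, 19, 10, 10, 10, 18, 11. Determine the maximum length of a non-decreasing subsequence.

Let dp[i] be the length of the longest such subsequence ending at index i:
i:      1  2  3  4  5  6  7  8  9 10
a[i]:   4 21 25  4 19 10 10 10 18 11
dp:     1  2  3  2  3  3  4  5  6  6
Maximum dp value is 6.

6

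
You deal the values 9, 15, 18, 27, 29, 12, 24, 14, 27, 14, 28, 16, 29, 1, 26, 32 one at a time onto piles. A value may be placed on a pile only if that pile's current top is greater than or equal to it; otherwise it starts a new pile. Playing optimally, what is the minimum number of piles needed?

Place each on the leftmost legal pile:
9 → new pile 1 (tops now [9])
15 → new pile 2 (tops now [9, 15])
18 → new pile 3 (tops now [9, 15, 18])
27 → new pile 4 (tops now [9, 15, 18, 27])
29 → new pile 5 (tops now [9, 15, 18, 27, 29])
12 → pile 2 (tops now [9, 12, 18, 27, 29])
24 → pile 4 (tops now [9, 12, 18, 24, 29])
14 → pile 3 (tops now [9, 12, 14, 24, 29])
27 → pile 5 (tops now [9, 12, 14, 24, 27])
14 → pile 3 (tops now [9, 12, 14, 24, 27])
28 → new pile 6 (tops now [9, 12, 14, 24, 27, 28])
16 → pile 4 (tops now [9, 12, 14, 16, 27, 28])
29 → new pile 7 (tops now [9, 12, 14, 16, 27, 28, 29])
1 → pile 1 (tops now [1, 12, 14, 16, 27, 28, 29])
26 → pile 5 (tops now [1, 12, 14, 16, 26, 28, 29])
32 → new pile 8 (tops now [1, 12, 14, 16, 26, 28, 29, 32])
Eight piles.

8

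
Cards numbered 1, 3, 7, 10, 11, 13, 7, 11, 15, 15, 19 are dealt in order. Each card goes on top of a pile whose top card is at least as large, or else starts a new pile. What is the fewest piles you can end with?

Place each on the leftmost legal pile:
1 → new pile 1 (tops now [1])
3 → new pile 2 (tops now [1, 3])
7 → new pile 3 (tops now [1, 3, 7])
10 → new pile 4 (tops now [1, 3, 7, 10])
11 → new pile 5 (tops now [1, 3, 7, 10, 11])
13 → new pile 6 (tops now [1, 3, 7, 10, 11, 13])
7 → pile 3 (tops now [1, 3, 7, 10, 11, 13])
11 → pile 5 (tops now [1, 3, 7, 10, 11, 13])
15 → new pile 7 (tops now [1, 3, 7, 10, 11, 13, 15])
15 → pile 7 (tops now [1, 3, 7, 10, 11, 13, 15])
19 → new pile 8 (tops now [1, 3, 7, 10, 11, 13, 15, 19])
Eight piles.

8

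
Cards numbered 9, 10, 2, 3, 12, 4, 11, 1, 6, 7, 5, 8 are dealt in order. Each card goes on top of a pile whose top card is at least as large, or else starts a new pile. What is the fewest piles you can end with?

6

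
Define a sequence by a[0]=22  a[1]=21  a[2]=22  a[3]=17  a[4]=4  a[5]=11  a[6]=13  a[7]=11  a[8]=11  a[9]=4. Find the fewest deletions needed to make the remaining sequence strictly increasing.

7

Fewest deletions = n − (longest strictly increasing subsequence).
Patience tails:
22 → extends → [22]
21 → replaces 22 → [21]
22 → extends → [21, 22]
17 → replaces 21 → [17, 22]
4 → replaces 17 → [4, 22]
11 → replaces 22 → [4, 11]
13 → extends → [4, 11, 13]
11 → already a tail → [4, 11, 13]
11 → already a tail → [4, 11, 13]
4 → already a tail → [4, 11, 13]
Longest strictly increasing subsequence has length 3, so deletions = 10 − 3 = 7.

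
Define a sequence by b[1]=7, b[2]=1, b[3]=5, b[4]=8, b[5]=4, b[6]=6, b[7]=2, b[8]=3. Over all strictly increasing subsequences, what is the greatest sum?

15

Let S[i] be the best sum of a strictly increasing subsequence ending at i:
i:      1  2  3  4  5  6  7  8
b[i]:   7  1  5  8  4  6  2  3
S:      7  1  6 15  5 12  3  6
Maximum is 15 (e.g. 7 + 8).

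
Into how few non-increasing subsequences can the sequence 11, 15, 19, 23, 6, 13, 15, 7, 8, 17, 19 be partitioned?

The minimum number of non-increasing subsequences covering a sequence equals the length of its longest strictly increasing subsequence.
LIS length is 5 (e.g. 11, 13, 15, 17, 19), so 5 piles are needed.

5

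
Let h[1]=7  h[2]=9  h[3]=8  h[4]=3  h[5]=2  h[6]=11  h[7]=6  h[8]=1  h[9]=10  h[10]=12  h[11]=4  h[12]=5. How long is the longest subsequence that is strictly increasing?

Let dp[i] be the length of the longest such subsequence ending at index i:
i:      1  2  3  4  5  6  7  8  9 10 11 12
h[i]:   7  9  8  3  2 11  6  1 10 12  4  5
dp:     1  2  2  1  1  3  2  1  3  4  2  3
Maximum dp value is 4.

4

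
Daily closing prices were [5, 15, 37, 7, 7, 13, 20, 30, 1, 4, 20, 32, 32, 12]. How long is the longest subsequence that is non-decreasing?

8

Track the smallest tail for each achievable length (allowing ties):
5 → extends → [5]
15 → extends → [5, 15]
37 → extends → [5, 15, 37]
7 → replaces 15 → [5, 7, 37]
7 → replaces 37 → [5, 7, 7]
13 → extends → [5, 7, 7, 13]
20 → extends → [5, 7, 7, 13, 20]
30 → extends → [5, 7, 7, 13, 20, 30]
1 → replaces 5 → [1, 7, 7, 13, 20, 30]
4 → replaces 7 → [1, 4, 7, 13, 20, 30]
20 → replaces 30 → [1, 4, 7, 13, 20, 20]
32 → extends → [1, 4, 7, 13, 20, 20, 32]
32 → extends → [1, 4, 7, 13, 20, 20, 32, 32]
12 → replaces 13 → [1, 4, 7, 12, 20, 20, 32, 32]
Eight tails, so the longest non-decreasing subsequence has length 8 (e.g. 5, 7, 7, 13, 20, 30, 32, 32).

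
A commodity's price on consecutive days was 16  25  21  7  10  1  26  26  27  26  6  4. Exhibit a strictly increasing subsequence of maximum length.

16, 25, 26, 27

Patience tails give the LIS length; then backtrack through the dp parents:
16 → extends → [16]
25 → extends → [16, 25]
21 → replaces 25 → [16, 21]
7 → replaces 16 → [7, 21]
10 → replaces 21 → [7, 10]
1 → replaces 7 → [1, 10]
26 → extends → [1, 10, 26]
26 → already a tail → [1, 10, 26]
27 → extends → [1, 10, 26, 27]
26 → already a tail → [1, 10, 26, 27]
6 → replaces 10 → [1, 6, 26, 27]
4 → replaces 6 → [1, 4, 26, 27]
Length 4; one witness is 16, 25, 26, 27.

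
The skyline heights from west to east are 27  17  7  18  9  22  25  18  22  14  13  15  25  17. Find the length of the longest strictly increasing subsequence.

5

Let dp[i] be the length of the longest such subsequence ending at index i:
i:      1  2  3  4  5  6  7  8  9 10 11 12 13 14
a[i]:  27 17  7 18  9 22 25 18 22 14 13 15 25 17
dp:     1  1  1  2  2  3  4  3  4  3  3  4  5  5
Maximum dp value is 5.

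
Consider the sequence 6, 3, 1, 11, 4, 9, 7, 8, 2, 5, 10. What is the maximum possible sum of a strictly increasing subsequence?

Let S[i] be the best sum of a strictly increasing subsequence ending at i:
i:      1  2  3  4  5  6  7  8  9 10 11
a[i]:   6  3  1 11  4  9  7  8  2  5 10
S:      6  3  1 17  7 16 14 22  3 12 32
Maximum is 32 (e.g. 3 + 4 + 7 + 8 + 10).

32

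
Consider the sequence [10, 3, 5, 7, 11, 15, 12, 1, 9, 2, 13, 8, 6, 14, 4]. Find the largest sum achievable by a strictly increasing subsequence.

Let S[i] be the best sum of a strictly increasing subsequence ending at i:
i:      1  2  3  4  5  6  7  8  9 10 11 12 13 14 15
a[i]:  10  3  5  7 11 15 12  1  9  2 13  8  6 14  4
S:     10  3  8 15 26 41 38  1 24  3 51 23 14 65  7
Maximum is 65 (e.g. 3 + 5 + 7 + 11 + 12 + 13 + 14).

65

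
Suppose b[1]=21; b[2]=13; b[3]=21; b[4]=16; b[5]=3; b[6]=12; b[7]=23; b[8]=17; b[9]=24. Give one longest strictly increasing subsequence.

13, 21, 23, 24

Patience tails give the LIS length; then backtrack through the dp parents:
21 → extends → [21]
13 → replaces 21 → [13]
21 → extends → [13, 21]
16 → replaces 21 → [13, 16]
3 → replaces 13 → [3, 16]
12 → replaces 16 → [3, 12]
23 → extends → [3, 12, 23]
17 → replaces 23 → [3, 12, 17]
24 → extends → [3, 12, 17, 24]
Length 4; one witness is 13, 21, 23, 24.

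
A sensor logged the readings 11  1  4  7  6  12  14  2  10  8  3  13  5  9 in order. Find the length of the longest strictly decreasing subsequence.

4

Negate each value so 'decreasing' becomes 'increasing', then run patience tails on the negated sequence:
-11 → extends → [-11]
-1 → extends → [-11, -1]
-4 → replaces -1 → [-11, -4]
-7 → replaces -4 → [-11, -7]
-6 → extends → [-11, -7, -6]
-12 → replaces -11 → [-12, -7, -6]
-14 → replaces -12 → [-14, -7, -6]
-2 → extends → [-14, -7, -6, -2]
-10 → replaces -7 → [-14, -10, -6, -2]
-8 → replaces -6 → [-14, -10, -8, -2]
-3 → replaces -2 → [-14, -10, -8, -3]
-13 → replaces -10 → [-14, -13, -8, -3]
-5 → replaces -3 → [-14, -13, -8, -5]
-9 → replaces -8 → [-14, -13, -9, -5]
Four tails, so the longest strictly decreasing subsequence of the original has length 4.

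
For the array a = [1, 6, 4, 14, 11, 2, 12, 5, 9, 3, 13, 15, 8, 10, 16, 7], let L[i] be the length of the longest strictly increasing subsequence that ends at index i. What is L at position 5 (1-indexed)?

3

dp[i] = 1 + max{dp[j] : j<i, a[j]<a[i]} (or 1 if no such j):
i:      1  2  3  4  5  6  7  8  9 10 11 12 13 14 15 16
a[i]:   1  6  4 14 11  2 12  5  9  3 13 15  8 10 16  7
dp:     1  2  2  3  3  2  4  3  4  3  5  6  4  5  7  4
At index 5 the value is 3.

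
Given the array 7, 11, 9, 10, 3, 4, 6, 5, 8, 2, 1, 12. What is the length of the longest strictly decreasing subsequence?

6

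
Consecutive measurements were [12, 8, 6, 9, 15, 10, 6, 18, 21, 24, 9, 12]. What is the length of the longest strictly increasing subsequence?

6

Let dp[i] be the length of the longest such subsequence ending at index i:
i:      1  2  3  4  5  6  7  8  9 10 11 12
a[i]:  12  8  6  9 15 10  6 18 21 24  9 12
dp:     1  1  1  2  3  3  1  4  5  6  2  4
Maximum dp value is 6.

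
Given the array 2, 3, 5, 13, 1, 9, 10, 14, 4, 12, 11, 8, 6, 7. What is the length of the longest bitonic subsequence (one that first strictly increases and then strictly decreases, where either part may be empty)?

inc[i] = longest strictly increasing subsequence ending at i; dec[i] = longest strictly decreasing subsequence starting at i:
i:      1  2  3  4  5  6  7  8  9 10 11 12 13 14
a[i]:   2  3  5 13  1  9 10 14  4 12 11  8  6  7
inc:    1  2  3  4  1  4  5  6  3  6  6  4  4  5
dec:    2  2  2  5  1  3  3  5  1  4  3  2  1  1
Best peak at i=8 (value 14): inc=6, dec=5, length 6+5−1 = 10.

10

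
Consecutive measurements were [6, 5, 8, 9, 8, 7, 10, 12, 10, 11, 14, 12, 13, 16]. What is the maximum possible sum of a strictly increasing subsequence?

85

Let S[i] be the best sum of a strictly increasing subsequence ending at i:
i:      1  2  3  4  5  6  7  8  9 10 11 12 13 14
a[i]:   6  5  8  9  8  7 10 12 10 11 14 12 13 16
S:      6  5 14 23 14 13 33 45 33 44 59 56 69 85
Maximum is 85 (e.g. 6 + 8 + 9 + 10 + 11 + 12 + 13 + 16).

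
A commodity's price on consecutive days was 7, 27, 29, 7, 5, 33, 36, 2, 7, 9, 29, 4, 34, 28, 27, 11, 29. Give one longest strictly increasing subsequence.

7, 27, 29, 33, 36

Patience tails give the LIS length; then backtrack through the dp parents:
7 → extends → [7]
27 → extends → [7, 27]
29 → extends → [7, 27, 29]
7 → already a tail → [7, 27, 29]
5 → replaces 7 → [5, 27, 29]
33 → extends → [5, 27, 29, 33]
36 → extends → [5, 27, 29, 33, 36]
2 → replaces 5 → [2, 27, 29, 33, 36]
7 → replaces 27 → [2, 7, 29, 33, 36]
9 → replaces 29 → [2, 7, 9, 33, 36]
29 → replaces 33 → [2, 7, 9, 29, 36]
4 → replaces 7 → [2, 4, 9, 29, 36]
34 → replaces 36 → [2, 4, 9, 29, 34]
28 → replaces 29 → [2, 4, 9, 28, 34]
27 → replaces 28 → [2, 4, 9, 27, 34]
11 → replaces 27 → [2, 4, 9, 11, 34]
29 → replaces 34 → [2, 4, 9, 11, 29]
Length 5; one witness is 7, 27, 29, 33, 36.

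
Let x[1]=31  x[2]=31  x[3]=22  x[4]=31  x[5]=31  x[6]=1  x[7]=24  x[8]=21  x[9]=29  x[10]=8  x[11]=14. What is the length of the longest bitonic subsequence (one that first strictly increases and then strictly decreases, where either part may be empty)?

inc[i] = longest strictly increasing subsequence ending at i; dec[i] = longest strictly decreasing subsequence starting at i:
i:      1  2  3  4  5  6  7  8  9 10 11
x[i]:  31 31 22 31 31  1 24 21 29  8 14
inc:    1  1  1  2  2  1  2  2  3  2  3
dec:    4  4  3  4  4  1  3  2  2  1  1
Best peak at i=4 (value 31): inc=2, dec=4, length 2+4−1 = 5.

5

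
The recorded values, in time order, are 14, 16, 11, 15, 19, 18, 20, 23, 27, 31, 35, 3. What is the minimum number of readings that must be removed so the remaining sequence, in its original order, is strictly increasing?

Fewest deletions = n − (longest strictly increasing subsequence).
i:      1  2  3  4  5  6  7  8  9 10 11 12
a[i]:  14 16 11 15 19 18 20 23 27 31 35  3
dp:     1  2  1  2  3  3  4  5  6  7  8  1
max dp = 8, so deletions = 12 − 8 = 4.

4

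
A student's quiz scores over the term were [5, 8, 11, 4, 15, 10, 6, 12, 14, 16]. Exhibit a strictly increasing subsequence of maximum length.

Patience tails give the LIS length; then backtrack through the dp parents:
5 → extends → [5]
8 → extends → [5, 8]
11 → extends → [5, 8, 11]
4 → replaces 5 → [4, 8, 11]
15 → extends → [4, 8, 11, 15]
10 → replaces 11 → [4, 8, 10, 15]
6 → replaces 8 → [4, 6, 10, 15]
12 → replaces 15 → [4, 6, 10, 12]
14 → extends → [4, 6, 10, 12, 14]
16 → extends → [4, 6, 10, 12, 14, 16]
Length 6; one witness is 5, 8, 11, 12, 14, 16.

5, 8, 11, 12, 14, 16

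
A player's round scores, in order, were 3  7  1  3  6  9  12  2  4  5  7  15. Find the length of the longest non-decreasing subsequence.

6

Track the smallest tail for each achievable length (allowing ties):
3 → extends → [3]
7 → extends → [3, 7]
1 → replaces 3 → [1, 7]
3 → replaces 7 → [1, 3]
6 → extends → [1, 3, 6]
9 → extends → [1, 3, 6, 9]
12 → extends → [1, 3, 6, 9, 12]
2 → replaces 3 → [1, 2, 6, 9, 12]
4 → replaces 6 → [1, 2, 4, 9, 12]
5 → replaces 9 → [1, 2, 4, 5, 12]
7 → replaces 12 → [1, 2, 4, 5, 7]
15 → extends → [1, 2, 4, 5, 7, 15]
Six tails, so the longest non-decreasing subsequence has length 6 (e.g. 3, 3, 6, 9, 12, 15).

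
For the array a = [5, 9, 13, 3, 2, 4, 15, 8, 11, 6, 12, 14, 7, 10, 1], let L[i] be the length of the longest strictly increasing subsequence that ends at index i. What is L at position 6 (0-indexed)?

4

dp[i] = 1 + max{dp[j] : j<i, a[j]<a[i]} (or 1 if no such j):
i:      0  1  2  3  4  5  6  7  8  9 10 11 12 13 14
a[i]:   5  9 13  3  2  4 15  8 11  6 12 14  7 10  1
dp:     1  2  3  1  1  2  4  3  4  3  5  6  4  5  1
At index 6 the value is 4.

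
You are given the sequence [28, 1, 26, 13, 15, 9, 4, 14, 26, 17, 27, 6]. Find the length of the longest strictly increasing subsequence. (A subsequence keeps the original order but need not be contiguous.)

5

Track the smallest tail for each achievable length (strict):
28 → extends → [28]
1 → replaces 28 → [1]
26 → extends → [1, 26]
13 → replaces 26 → [1, 13]
15 → extends → [1, 13, 15]
9 → replaces 13 → [1, 9, 15]
4 → replaces 9 → [1, 4, 15]
14 → replaces 15 → [1, 4, 14]
26 → extends → [1, 4, 14, 26]
17 → replaces 26 → [1, 4, 14, 17]
27 → extends → [1, 4, 14, 17, 27]
6 → replaces 14 → [1, 4, 6, 17, 27]
Five tails, so the longest strictly increasing subsequence has length 5 (e.g. 1, 13, 15, 26, 27).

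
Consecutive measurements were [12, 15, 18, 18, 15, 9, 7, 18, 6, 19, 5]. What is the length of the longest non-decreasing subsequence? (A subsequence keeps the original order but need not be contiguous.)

6

Let dp[i] be the length of the longest such subsequence ending at index i:
i:      1  2  3  4  5  6  7  8  9 10 11
a[i]:  12 15 18 18 15  9  7 18  6 19  5
dp:     1  2  3  4  3  1  1  5  1  6  1
Maximum dp value is 6.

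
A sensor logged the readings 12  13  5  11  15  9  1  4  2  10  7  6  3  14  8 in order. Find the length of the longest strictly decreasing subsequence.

Negate each value so 'decreasing' becomes 'increasing', then run patience tails on the negated sequence:
-12 → extends → [-12]
-13 → replaces -12 → [-13]
-5 → extends → [-13, -5]
-11 → replaces -5 → [-13, -11]
-15 → replaces -13 → [-15, -11]
-9 → extends → [-15, -11, -9]
-1 → extends → [-15, -11, -9, -1]
-4 → replaces -1 → [-15, -11, -9, -4]
-2 → extends → [-15, -11, -9, -4, -2]
-10 → replaces -9 → [-15, -11, -10, -4, -2]
-7 → replaces -4 → [-15, -11, -10, -7, -2]
-6 → replaces -2 → [-15, -11, -10, -7, -6]
-3 → extends → [-15, -11, -10, -7, -6, -3]
-14 → replaces -11 → [-15, -14, -10, -7, -6, -3]
-8 → replaces -7 → [-15, -14, -10, -8, -6, -3]
Six tails, so the longest strictly decreasing subsequence of the original has length 6.

6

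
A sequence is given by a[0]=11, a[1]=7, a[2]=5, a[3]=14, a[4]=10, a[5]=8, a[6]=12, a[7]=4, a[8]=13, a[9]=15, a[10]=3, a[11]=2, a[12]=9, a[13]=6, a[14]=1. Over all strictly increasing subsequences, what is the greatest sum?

Let S[i] be the best sum of a strictly increasing subsequence ending at i:
i:      0  1  2  3  4  5  6  7  8  9 10 11 12 13 14
a[i]:  11  7  5 14 10  8 12  4 13 15  3  2  9  6  1
S:     11  7  5 25 17 15 29  4 42 57  3  2 24 11  1
Maximum is 57 (e.g. 7 + 10 + 12 + 13 + 15).

57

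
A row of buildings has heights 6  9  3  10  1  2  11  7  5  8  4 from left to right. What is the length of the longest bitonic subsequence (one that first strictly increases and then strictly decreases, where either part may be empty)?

inc[i] = longest strictly increasing subsequence ending at i; dec[i] = longest strictly decreasing subsequence starting at i:
i:      1  2  3  4  5  6  7  8  9 10 11
a[i]:   6  9  3 10  1  2 11  7  5  8  4
inc:    1  2  1  3  1  2  4  3  3  4  3
dec:    3  4  2  4  1  1  4  3  2  2  1
Best peak at i=7 (value 11): inc=4, dec=4, length 4+4−1 = 7.

7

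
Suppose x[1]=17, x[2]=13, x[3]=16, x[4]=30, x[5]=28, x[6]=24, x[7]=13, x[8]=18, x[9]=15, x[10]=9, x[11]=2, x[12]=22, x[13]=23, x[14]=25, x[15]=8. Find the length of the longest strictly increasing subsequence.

6

Let dp[i] be the length of the longest such subsequence ending at index i:
i:      1  2  3  4  5  6  7  8  9 10 11 12 13 14 15
x[i]:  17 13 16 30 28 24 13 18 15  9  2 22 23 25  8
dp:     1  1  2  3  3  3  1  3  2  1  1  4  5  6  2
Maximum dp value is 6.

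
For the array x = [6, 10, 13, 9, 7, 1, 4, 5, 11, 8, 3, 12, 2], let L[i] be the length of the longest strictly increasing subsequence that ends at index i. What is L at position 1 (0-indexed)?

2

dp[i] = 1 + max{dp[j] : j<i, x[j]<x[i]} (or 1 if no such j):
i:      0  1  2  3  4  5  6  7  8  9 10 11 12
x[i]:   6 10 13  9  7  1  4  5 11  8  3 12  2
dp:     1  2  3  2  2  1  2  3  4  4  2  5  2
At index 1 the value is 2.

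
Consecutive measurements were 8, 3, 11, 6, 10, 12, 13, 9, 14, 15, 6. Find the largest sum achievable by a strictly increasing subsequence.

Let S[i] be the best sum of a strictly increasing subsequence ending at i:
i:      1  2  3  4  5  6  7  8  9 10 11
a[i]:   8  3 11  6 10 12 13  9 14 15  6
S:      8  3 19  9 19 31 44 18 58 73  9
Maximum is 73 (e.g. 3 + 6 + 10 + 12 + 13 + 14 + 15).

73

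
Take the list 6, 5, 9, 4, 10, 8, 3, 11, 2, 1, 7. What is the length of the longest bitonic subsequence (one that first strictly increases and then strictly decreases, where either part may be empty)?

inc[i] = longest strictly increasing subsequence ending at i; dec[i] = longest strictly decreasing subsequence starting at i:
i:      1  2  3  4  5  6  7  8  9 10 11
a[i]:   6  5  9  4 10  8  3 11  2  1  7
inc:    1  1  2  1  3  2  1  4  1  1  2
dec:    6  5  5  4  5  4  3  3  2  1  1
Best peak at i=5 (value 10): inc=3, dec=5, length 3+5−1 = 7.

7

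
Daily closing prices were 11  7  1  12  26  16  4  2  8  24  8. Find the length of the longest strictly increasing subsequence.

Let dp[i] be the length of the longest such subsequence ending at index i:
i:      1  2  3  4  5  6  7  8  9 10 11
a[i]:  11  7  1 12 26 16  4  2  8 24  8
dp:     1  1  1  2  3  3  2  2  3  4  3
Maximum dp value is 4.

4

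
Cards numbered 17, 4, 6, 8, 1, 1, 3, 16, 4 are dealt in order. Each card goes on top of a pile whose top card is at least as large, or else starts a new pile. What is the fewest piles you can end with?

4

Place each on the leftmost legal pile:
17 → new pile 1 (tops now [17])
4 → pile 1 (tops now [4])
6 → new pile 2 (tops now [4, 6])
8 → new pile 3 (tops now [4, 6, 8])
1 → pile 1 (tops now [1, 6, 8])
1 → pile 1 (tops now [1, 6, 8])
3 → pile 2 (tops now [1, 3, 8])
16 → new pile 4 (tops now [1, 3, 8, 16])
4 → pile 3 (tops now [1, 3, 4, 16])
Four piles.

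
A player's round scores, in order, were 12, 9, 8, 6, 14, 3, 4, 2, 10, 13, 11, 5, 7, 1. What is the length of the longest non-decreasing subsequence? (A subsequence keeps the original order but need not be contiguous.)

Let dp[i] be the length of the longest such subsequence ending at index i:
i:      1  2  3  4  5  6  7  8  9 10 11 12 13 14
a[i]:  12  9  8  6 14  3  4  2 10 13 11  5  7  1
dp:     1  1  1  1  2  1  2  1  3  4  4  3  4  1
Maximum dp value is 4.

4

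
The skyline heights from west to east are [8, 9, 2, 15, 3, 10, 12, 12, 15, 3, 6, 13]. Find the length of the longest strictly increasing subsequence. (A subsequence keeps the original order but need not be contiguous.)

5

Track the smallest tail for each achievable length (strict):
8 → extends → [8]
9 → extends → [8, 9]
2 → replaces 8 → [2, 9]
15 → extends → [2, 9, 15]
3 → replaces 9 → [2, 3, 15]
10 → replaces 15 → [2, 3, 10]
12 → extends → [2, 3, 10, 12]
12 → already a tail → [2, 3, 10, 12]
15 → extends → [2, 3, 10, 12, 15]
3 → already a tail → [2, 3, 10, 12, 15]
6 → replaces 10 → [2, 3, 6, 12, 15]
13 → replaces 15 → [2, 3, 6, 12, 13]
Five tails, so the longest strictly increasing subsequence has length 5 (e.g. 8, 9, 10, 12, 15).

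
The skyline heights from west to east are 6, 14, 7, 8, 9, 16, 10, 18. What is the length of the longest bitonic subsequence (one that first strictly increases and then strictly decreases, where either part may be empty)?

inc[i] = longest strictly increasing subsequence ending at i; dec[i] = longest strictly decreasing subsequence starting at i:
i:      1  2  3  4  5  6  7  8
a[i]:   6 14  7  8  9 16 10 18
inc:    1  2  2  3  4  5  5  6
dec:    1  2  1  1  1  2  1  1
Best peak at i=6 (value 16): inc=5, dec=2, length 5+2−1 = 6.

6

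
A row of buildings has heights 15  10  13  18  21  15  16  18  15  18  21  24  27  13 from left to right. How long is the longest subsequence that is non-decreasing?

Let dp[i] be the length of the longest such subsequence ending at index i:
i:      1  2  3  4  5  6  7  8  9 10 11 12 13 14
a[i]:  15 10 13 18 21 15 16 18 15 18 21 24 27 13
dp:     1  1  2  3  4  3  4  5  4  6  7  8  9  3
Maximum dp value is 9.

9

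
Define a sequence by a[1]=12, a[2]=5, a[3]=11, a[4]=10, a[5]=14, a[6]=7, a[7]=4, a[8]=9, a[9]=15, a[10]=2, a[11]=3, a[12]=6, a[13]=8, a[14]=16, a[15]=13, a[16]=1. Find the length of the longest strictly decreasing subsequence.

7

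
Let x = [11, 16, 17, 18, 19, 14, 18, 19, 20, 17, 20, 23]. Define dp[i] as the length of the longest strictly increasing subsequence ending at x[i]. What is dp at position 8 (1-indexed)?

5

dp[i] = 1 + max{dp[j] : j<i, x[j]<x[i]} (or 1 if no such j):
i:      1  2  3  4  5  6  7  8  9 10 11 12
x[i]:  11 16 17 18 19 14 18 19 20 17 20 23
dp:     1  2  3  4  5  2  4  5  6  3  6  7
At index 8 the value is 5.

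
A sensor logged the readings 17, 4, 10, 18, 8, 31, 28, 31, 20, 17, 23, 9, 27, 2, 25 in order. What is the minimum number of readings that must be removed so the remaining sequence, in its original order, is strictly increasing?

Fewest deletions = n − (longest strictly increasing subsequence).
Patience tails:
17 → extends → [17]
4 → replaces 17 → [4]
10 → extends → [4, 10]
18 → extends → [4, 10, 18]
8 → replaces 10 → [4, 8, 18]
31 → extends → [4, 8, 18, 31]
28 → replaces 31 → [4, 8, 18, 28]
31 → extends → [4, 8, 18, 28, 31]
20 → replaces 28 → [4, 8, 18, 20, 31]
17 → replaces 18 → [4, 8, 17, 20, 31]
23 → replaces 31 → [4, 8, 17, 20, 23]
9 → replaces 17 → [4, 8, 9, 20, 23]
27 → extends → [4, 8, 9, 20, 23, 27]
2 → replaces 4 → [2, 8, 9, 20, 23, 27]
25 → replaces 27 → [2, 8, 9, 20, 23, 25]
Longest strictly increasing subsequence has length 6, so deletions = 15 − 6 = 9.

9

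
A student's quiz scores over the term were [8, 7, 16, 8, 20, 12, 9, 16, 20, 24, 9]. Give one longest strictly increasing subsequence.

Patience tails give the LIS length; then backtrack through the dp parents:
8 → extends → [8]
7 → replaces 8 → [7]
16 → extends → [7, 16]
8 → replaces 16 → [7, 8]
20 → extends → [7, 8, 20]
12 → replaces 20 → [7, 8, 12]
9 → replaces 12 → [7, 8, 9]
16 → extends → [7, 8, 9, 16]
20 → extends → [7, 8, 9, 16, 20]
24 → extends → [7, 8, 9, 16, 20, 24]
9 → already a tail → [7, 8, 9, 16, 20, 24]
Length 6; one witness is 7, 8, 12, 16, 20, 24.

7, 8, 12, 16, 20, 24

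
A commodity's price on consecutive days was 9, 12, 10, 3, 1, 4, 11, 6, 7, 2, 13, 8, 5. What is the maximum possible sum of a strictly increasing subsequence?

43

Let S[i] be the best sum of a strictly increasing subsequence ending at i:
i:      1  2  3  4  5  6  7  8  9 10 11 12 13
a[i]:   9 12 10  3  1  4 11  6  7  2 13  8  5
S:      9 21 19  3  1  7 30 13 20  3 43 28 12
Maximum is 43 (e.g. 9 + 10 + 11 + 13).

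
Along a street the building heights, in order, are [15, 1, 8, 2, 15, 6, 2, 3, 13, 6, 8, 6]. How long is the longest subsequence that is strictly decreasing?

Negate each value so 'decreasing' becomes 'increasing', then run patience tails on the negated sequence:
-15 → extends → [-15]
-1 → extends → [-15, -1]
-8 → replaces -1 → [-15, -8]
-2 → extends → [-15, -8, -2]
-15 → already a tail → [-15, -8, -2]
-6 → replaces -2 → [-15, -8, -6]
-2 → extends → [-15, -8, -6, -2]
-3 → replaces -2 → [-15, -8, -6, -3]
-13 → replaces -8 → [-15, -13, -6, -3]
-6 → already a tail → [-15, -13, -6, -3]
-8 → replaces -6 → [-15, -13, -8, -3]
-6 → replaces -3 → [-15, -13, -8, -6]
Four tails, so the longest strictly decreasing subsequence of the original has length 4.

4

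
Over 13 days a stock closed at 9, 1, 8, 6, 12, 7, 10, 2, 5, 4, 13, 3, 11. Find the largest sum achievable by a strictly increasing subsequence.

37

Let S[i] be the best sum of a strictly increasing subsequence ending at i:
i:      1  2  3  4  5  6  7  8  9 10 11 12 13
a[i]:   9  1  8  6 12  7 10  2  5  4 13  3 11
S:      9  1  9  7 21 14 24  3  8  7 37  6 35
Maximum is 37 (e.g. 1 + 6 + 7 + 10 + 13).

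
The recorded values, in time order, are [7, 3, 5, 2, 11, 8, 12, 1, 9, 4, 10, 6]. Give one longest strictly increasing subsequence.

3, 5, 8, 9, 10

Patience tails give the LIS length; then backtrack through the dp parents:
7 → extends → [7]
3 → replaces 7 → [3]
5 → extends → [3, 5]
2 → replaces 3 → [2, 5]
11 → extends → [2, 5, 11]
8 → replaces 11 → [2, 5, 8]
12 → extends → [2, 5, 8, 12]
1 → replaces 2 → [1, 5, 8, 12]
9 → replaces 12 → [1, 5, 8, 9]
4 → replaces 5 → [1, 4, 8, 9]
10 → extends → [1, 4, 8, 9, 10]
6 → replaces 8 → [1, 4, 6, 9, 10]
Length 5; one witness is 3, 5, 8, 9, 10.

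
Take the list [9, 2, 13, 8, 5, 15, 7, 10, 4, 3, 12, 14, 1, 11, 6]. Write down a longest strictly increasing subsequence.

Patience tails give the LIS length; then backtrack through the dp parents:
9 → extends → [9]
2 → replaces 9 → [2]
13 → extends → [2, 13]
8 → replaces 13 → [2, 8]
5 → replaces 8 → [2, 5]
15 → extends → [2, 5, 15]
7 → replaces 15 → [2, 5, 7]
10 → extends → [2, 5, 7, 10]
4 → replaces 5 → [2, 4, 7, 10]
3 → replaces 4 → [2, 3, 7, 10]
12 → extends → [2, 3, 7, 10, 12]
14 → extends → [2, 3, 7, 10, 12, 14]
1 → replaces 2 → [1, 3, 7, 10, 12, 14]
11 → replaces 12 → [1, 3, 7, 10, 11, 14]
6 → replaces 7 → [1, 3, 6, 10, 11, 14]
Length 6; one witness is 2, 5, 7, 10, 12, 14.

2, 5, 7, 10, 12, 14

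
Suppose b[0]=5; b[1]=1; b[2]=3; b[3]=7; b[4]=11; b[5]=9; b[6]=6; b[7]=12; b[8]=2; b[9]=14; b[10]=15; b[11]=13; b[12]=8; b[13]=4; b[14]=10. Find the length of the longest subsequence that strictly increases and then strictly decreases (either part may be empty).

10

inc[i] = longest strictly increasing subsequence ending at i; dec[i] = longest strictly decreasing subsequence starting at i:
i:      0  1  2  3  4  5  6  7  8  9 10 11 12 13 14
b[i]:   5  1  3  7 11  9  6 12  2 14 15 13  8  4 10
inc:    1  1  2  3  4  4  3  5  2  6  7  6  4  3  5
dec:    3  1  2  3  4  3  2  3  1  4  4  3  2  1  1
Best peak at i=10 (value 15): inc=7, dec=4, length 7+4−1 = 10.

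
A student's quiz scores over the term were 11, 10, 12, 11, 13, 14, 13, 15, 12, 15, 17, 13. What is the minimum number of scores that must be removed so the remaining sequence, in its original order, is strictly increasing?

Fewest deletions = n − (longest strictly increasing subsequence).
Patience tails:
11 → extends → [11]
10 → replaces 11 → [10]
12 → extends → [10, 12]
11 → replaces 12 → [10, 11]
13 → extends → [10, 11, 13]
14 → extends → [10, 11, 13, 14]
13 → already a tail → [10, 11, 13, 14]
15 → extends → [10, 11, 13, 14, 15]
12 → replaces 13 → [10, 11, 12, 14, 15]
15 → already a tail → [10, 11, 12, 14, 15]
17 → extends → [10, 11, 12, 14, 15, 17]
13 → replaces 14 → [10, 11, 12, 13, 15, 17]
Longest strictly increasing subsequence has length 6, so deletions = 12 − 6 = 6.

6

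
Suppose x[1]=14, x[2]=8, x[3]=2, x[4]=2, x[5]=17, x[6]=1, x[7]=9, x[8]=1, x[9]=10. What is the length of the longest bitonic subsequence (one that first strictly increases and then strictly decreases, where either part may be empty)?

4

inc[i] = longest strictly increasing subsequence ending at i; dec[i] = longest strictly decreasing subsequence starting at i:
i:      1  2  3  4  5  6  7  8  9
x[i]:  14  8  2  2 17  1  9  1 10
inc:    1  1  1  1  2  1  2  1  3
dec:    4  3  2  2  3  1  2  1  1
Best peak at i=1 (value 14): inc=1, dec=4, length 1+4−1 = 4.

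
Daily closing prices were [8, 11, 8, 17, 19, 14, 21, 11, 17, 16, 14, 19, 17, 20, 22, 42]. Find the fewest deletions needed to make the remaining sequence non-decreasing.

Fewest deletions = n − (longest non-decreasing subsequence).
i:      1  2  3  4  5  6  7  8  9 10 11 12 13 14 15 16
a[i]:   8 11  8 17 19 14 21 11 17 16 14 19 17 20 22 42
dp:     1  2  2  3  4  3  5  3  4  4  4  5  5  6  7  8
max dp = 8, so deletions = 16 − 8 = 8.

8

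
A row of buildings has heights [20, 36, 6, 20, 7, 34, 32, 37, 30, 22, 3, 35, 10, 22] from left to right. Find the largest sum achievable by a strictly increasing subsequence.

97

Let S[i] be the best sum of a strictly increasing subsequence ending at i:
i:      1  2  3  4  5  6  7  8  9 10 11 12 13 14
a[i]:  20 36  6 20  7 34 32 37 30 22  3 35 10 22
S:     20 56  6 26 13 60 58 97 56 48  3 95 23 48
Maximum is 97 (e.g. 6 + 20 + 34 + 37).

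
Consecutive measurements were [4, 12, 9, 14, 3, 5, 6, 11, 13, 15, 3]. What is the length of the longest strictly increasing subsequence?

6

Let dp[i] be the length of the longest such subsequence ending at index i:
i:      1  2  3  4  5  6  7  8  9 10 11
a[i]:   4 12  9 14  3  5  6 11 13 15  3
dp:     1  2  2  3  1  2  3  4  5  6  1
Maximum dp value is 6.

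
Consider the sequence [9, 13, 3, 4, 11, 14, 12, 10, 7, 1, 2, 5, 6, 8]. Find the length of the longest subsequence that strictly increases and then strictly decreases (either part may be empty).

inc[i] = longest strictly increasing subsequence ending at i; dec[i] = longest strictly decreasing subsequence starting at i:
i:      1  2  3  4  5  6  7  8  9 10 11 12 13 14
a[i]:   9 13  3  4 11 14 12 10  7  1  2  5  6  8
inc:    1  2  1  2  3  4  4  3  3  1  2  3  4  5
dec:    3  5  2  2  4  5  4  3  2  1  1  1  1  1
Best peak at i=6 (value 14): inc=4, dec=5, length 4+5−1 = 8.

8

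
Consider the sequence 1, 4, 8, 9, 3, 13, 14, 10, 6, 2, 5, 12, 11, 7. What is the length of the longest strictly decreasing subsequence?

Let dp[i] be the longest strictly decreasing subsequence ending at i:
i:      1  2  3  4  5  6  7  8  9 10 11 12 13 14
a[i]:   1  4  8  9  3 13 14 10  6  2  5 12 11  7
dp:     1  1  1  1  2  1  1  2  3  4  4  2  3  4
Maximum is 4.

4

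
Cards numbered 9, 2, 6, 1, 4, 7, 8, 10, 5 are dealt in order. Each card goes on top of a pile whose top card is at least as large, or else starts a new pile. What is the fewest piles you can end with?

5

Place each on the leftmost legal pile:
9 → new pile 1 (tops now [9])
2 → pile 1 (tops now [2])
6 → new pile 2 (tops now [2, 6])
1 → pile 1 (tops now [1, 6])
4 → pile 2 (tops now [1, 4])
7 → new pile 3 (tops now [1, 4, 7])
8 → new pile 4 (tops now [1, 4, 7, 8])
10 → new pile 5 (tops now [1, 4, 7, 8, 10])
5 → pile 3 (tops now [1, 4, 5, 8, 10])
Five piles.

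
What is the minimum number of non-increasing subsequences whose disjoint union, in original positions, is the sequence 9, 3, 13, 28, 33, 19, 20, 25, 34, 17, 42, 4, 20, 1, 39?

The minimum number of non-increasing subsequences covering a sequence equals the length of its longest strictly increasing subsequence.
LIS length is 7 (e.g. 9, 13, 19, 20, 25, 34, 42), so 7 piles are needed.

7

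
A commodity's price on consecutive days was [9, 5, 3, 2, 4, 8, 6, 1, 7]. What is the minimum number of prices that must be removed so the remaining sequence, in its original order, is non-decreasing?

Fewest deletions = n − (longest non-decreasing subsequence).
Patience tails:
9 → extends → [9]
5 → replaces 9 → [5]
3 → replaces 5 → [3]
2 → replaces 3 → [2]
4 → extends → [2, 4]
8 → extends → [2, 4, 8]
6 → replaces 8 → [2, 4, 6]
1 → replaces 2 → [1, 4, 6]
7 → extends → [1, 4, 6, 7]
Longest non-decreasing subsequence has length 4, so deletions = 9 − 4 = 5.

5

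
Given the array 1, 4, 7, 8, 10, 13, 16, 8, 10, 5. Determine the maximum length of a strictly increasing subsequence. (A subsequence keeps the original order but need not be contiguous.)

7

Track the smallest tail for each achievable length (strict):
1 → extends → [1]
4 → extends → [1, 4]
7 → extends → [1, 4, 7]
8 → extends → [1, 4, 7, 8]
10 → extends → [1, 4, 7, 8, 10]
13 → extends → [1, 4, 7, 8, 10, 13]
16 → extends → [1, 4, 7, 8, 10, 13, 16]
8 → already a tail → [1, 4, 7, 8, 10, 13, 16]
10 → already a tail → [1, 4, 7, 8, 10, 13, 16]
5 → replaces 7 → [1, 4, 5, 8, 10, 13, 16]
Seven tails, so the longest strictly increasing subsequence has length 7 (e.g. 1, 4, 7, 8, 10, 13, 16).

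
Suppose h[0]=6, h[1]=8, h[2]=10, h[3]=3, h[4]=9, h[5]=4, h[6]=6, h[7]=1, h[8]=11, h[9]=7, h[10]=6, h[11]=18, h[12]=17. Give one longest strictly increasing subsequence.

6, 8, 10, 11, 18

Patience tails give the LIS length; then backtrack through the dp parents:
6 → extends → [6]
8 → extends → [6, 8]
10 → extends → [6, 8, 10]
3 → replaces 6 → [3, 8, 10]
9 → replaces 10 → [3, 8, 9]
4 → replaces 8 → [3, 4, 9]
6 → replaces 9 → [3, 4, 6]
1 → replaces 3 → [1, 4, 6]
11 → extends → [1, 4, 6, 11]
7 → replaces 11 → [1, 4, 6, 7]
6 → already a tail → [1, 4, 6, 7]
18 → extends → [1, 4, 6, 7, 18]
17 → replaces 18 → [1, 4, 6, 7, 17]
Length 5; one witness is 6, 8, 10, 11, 18.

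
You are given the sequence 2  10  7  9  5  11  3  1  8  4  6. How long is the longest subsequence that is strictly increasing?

Track the smallest tail for each achievable length (strict):
2 → extends → [2]
10 → extends → [2, 10]
7 → replaces 10 → [2, 7]
9 → extends → [2, 7, 9]
5 → replaces 7 → [2, 5, 9]
11 → extends → [2, 5, 9, 11]
3 → replaces 5 → [2, 3, 9, 11]
1 → replaces 2 → [1, 3, 9, 11]
8 → replaces 9 → [1, 3, 8, 11]
4 → replaces 8 → [1, 3, 4, 11]
6 → replaces 11 → [1, 3, 4, 6]
Four tails, so the longest strictly increasing subsequence has length 4 (e.g. 2, 7, 9, 11).

4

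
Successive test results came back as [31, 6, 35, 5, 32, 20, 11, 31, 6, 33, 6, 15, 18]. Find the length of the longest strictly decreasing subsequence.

Negate each value so 'decreasing' becomes 'increasing', then run patience tails on the negated sequence:
-31 → extends → [-31]
-6 → extends → [-31, -6]
-35 → replaces -31 → [-35, -6]
-5 → extends → [-35, -6, -5]
-32 → replaces -6 → [-35, -32, -5]
-20 → replaces -5 → [-35, -32, -20]
-11 → extends → [-35, -32, -20, -11]
-31 → replaces -20 → [-35, -32, -31, -11]
-6 → extends → [-35, -32, -31, -11, -6]
-33 → replaces -32 → [-35, -33, -31, -11, -6]
-6 → already a tail → [-35, -33, -31, -11, -6]
-15 → replaces -11 → [-35, -33, -31, -15, -6]
-18 → replaces -15 → [-35, -33, -31, -18, -6]
Five tails, so the longest strictly decreasing subsequence of the original has length 5.

5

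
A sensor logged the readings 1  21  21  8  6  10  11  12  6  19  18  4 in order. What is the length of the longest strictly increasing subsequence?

6

Let dp[i] be the length of the longest such subsequence ending at index i:
i:      1  2  3  4  5  6  7  8  9 10 11 12
a[i]:   1 21 21  8  6 10 11 12  6 19 18  4
dp:     1  2  2  2  2  3  4  5  2  6  6  2
Maximum dp value is 6.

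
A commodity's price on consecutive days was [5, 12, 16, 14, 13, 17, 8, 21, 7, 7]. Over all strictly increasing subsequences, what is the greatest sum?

Let S[i] be the best sum of a strictly increasing subsequence ending at i:
i:      1  2  3  4  5  6  7  8  9 10
a[i]:   5 12 16 14 13 17  8 21  7  7
S:      5 17 33 31 30 50 13 71 12 12
Maximum is 71 (e.g. 5 + 12 + 16 + 17 + 21).

71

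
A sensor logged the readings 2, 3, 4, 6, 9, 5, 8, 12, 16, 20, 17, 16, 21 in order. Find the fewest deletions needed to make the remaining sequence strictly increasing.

Fewest deletions = n − (longest strictly increasing subsequence).
Patience tails:
2 → extends → [2]
3 → extends → [2, 3]
4 → extends → [2, 3, 4]
6 → extends → [2, 3, 4, 6]
9 → extends → [2, 3, 4, 6, 9]
5 → replaces 6 → [2, 3, 4, 5, 9]
8 → replaces 9 → [2, 3, 4, 5, 8]
12 → extends → [2, 3, 4, 5, 8, 12]
16 → extends → [2, 3, 4, 5, 8, 12, 16]
20 → extends → [2, 3, 4, 5, 8, 12, 16, 20]
17 → replaces 20 → [2, 3, 4, 5, 8, 12, 16, 17]
16 → already a tail → [2, 3, 4, 5, 8, 12, 16, 17]
21 → extends → [2, 3, 4, 5, 8, 12, 16, 17, 21]
Longest strictly increasing subsequence has length 9, so deletions = 13 − 9 = 4.

4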